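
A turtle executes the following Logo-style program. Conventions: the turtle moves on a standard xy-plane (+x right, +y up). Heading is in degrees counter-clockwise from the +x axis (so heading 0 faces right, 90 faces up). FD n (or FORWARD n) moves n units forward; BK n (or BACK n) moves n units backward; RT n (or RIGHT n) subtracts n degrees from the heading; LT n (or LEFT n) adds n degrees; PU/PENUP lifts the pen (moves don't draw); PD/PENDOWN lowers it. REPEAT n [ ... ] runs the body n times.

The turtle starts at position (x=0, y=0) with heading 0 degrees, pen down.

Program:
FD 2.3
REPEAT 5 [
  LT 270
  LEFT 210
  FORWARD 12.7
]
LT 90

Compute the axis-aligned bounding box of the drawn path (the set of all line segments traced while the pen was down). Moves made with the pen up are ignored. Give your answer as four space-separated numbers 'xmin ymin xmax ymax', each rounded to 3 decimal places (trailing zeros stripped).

Answer: -10.4 0 2.3 10.999

Derivation:
Executing turtle program step by step:
Start: pos=(0,0), heading=0, pen down
FD 2.3: (0,0) -> (2.3,0) [heading=0, draw]
REPEAT 5 [
  -- iteration 1/5 --
  LT 270: heading 0 -> 270
  LT 210: heading 270 -> 120
  FD 12.7: (2.3,0) -> (-4.05,10.999) [heading=120, draw]
  -- iteration 2/5 --
  LT 270: heading 120 -> 30
  LT 210: heading 30 -> 240
  FD 12.7: (-4.05,10.999) -> (-10.4,0) [heading=240, draw]
  -- iteration 3/5 --
  LT 270: heading 240 -> 150
  LT 210: heading 150 -> 0
  FD 12.7: (-10.4,0) -> (2.3,0) [heading=0, draw]
  -- iteration 4/5 --
  LT 270: heading 0 -> 270
  LT 210: heading 270 -> 120
  FD 12.7: (2.3,0) -> (-4.05,10.999) [heading=120, draw]
  -- iteration 5/5 --
  LT 270: heading 120 -> 30
  LT 210: heading 30 -> 240
  FD 12.7: (-4.05,10.999) -> (-10.4,0) [heading=240, draw]
]
LT 90: heading 240 -> 330
Final: pos=(-10.4,0), heading=330, 6 segment(s) drawn

Segment endpoints: x in {-10.4, -10.4, -4.05, -4.05, 0, 2.3, 2.3}, y in {0, 0, 0, 0, 10.999, 10.999}
xmin=-10.4, ymin=0, xmax=2.3, ymax=10.999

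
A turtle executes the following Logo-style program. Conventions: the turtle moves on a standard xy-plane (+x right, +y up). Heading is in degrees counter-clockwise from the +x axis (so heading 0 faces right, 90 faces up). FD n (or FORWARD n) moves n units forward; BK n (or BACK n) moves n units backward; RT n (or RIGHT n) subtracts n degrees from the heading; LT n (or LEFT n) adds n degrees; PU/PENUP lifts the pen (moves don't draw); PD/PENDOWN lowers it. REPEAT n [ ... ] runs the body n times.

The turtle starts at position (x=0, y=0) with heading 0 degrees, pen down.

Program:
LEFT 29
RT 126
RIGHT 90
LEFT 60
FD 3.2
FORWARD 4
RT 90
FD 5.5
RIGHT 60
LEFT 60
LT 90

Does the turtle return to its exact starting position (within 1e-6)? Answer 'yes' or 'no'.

Executing turtle program step by step:
Start: pos=(0,0), heading=0, pen down
LT 29: heading 0 -> 29
RT 126: heading 29 -> 263
RT 90: heading 263 -> 173
LT 60: heading 173 -> 233
FD 3.2: (0,0) -> (-1.926,-2.556) [heading=233, draw]
FD 4: (-1.926,-2.556) -> (-4.333,-5.75) [heading=233, draw]
RT 90: heading 233 -> 143
FD 5.5: (-4.333,-5.75) -> (-8.726,-2.44) [heading=143, draw]
RT 60: heading 143 -> 83
LT 60: heading 83 -> 143
LT 90: heading 143 -> 233
Final: pos=(-8.726,-2.44), heading=233, 3 segment(s) drawn

Start position: (0, 0)
Final position: (-8.726, -2.44)
Distance = 9.06; >= 1e-6 -> NOT closed

Answer: no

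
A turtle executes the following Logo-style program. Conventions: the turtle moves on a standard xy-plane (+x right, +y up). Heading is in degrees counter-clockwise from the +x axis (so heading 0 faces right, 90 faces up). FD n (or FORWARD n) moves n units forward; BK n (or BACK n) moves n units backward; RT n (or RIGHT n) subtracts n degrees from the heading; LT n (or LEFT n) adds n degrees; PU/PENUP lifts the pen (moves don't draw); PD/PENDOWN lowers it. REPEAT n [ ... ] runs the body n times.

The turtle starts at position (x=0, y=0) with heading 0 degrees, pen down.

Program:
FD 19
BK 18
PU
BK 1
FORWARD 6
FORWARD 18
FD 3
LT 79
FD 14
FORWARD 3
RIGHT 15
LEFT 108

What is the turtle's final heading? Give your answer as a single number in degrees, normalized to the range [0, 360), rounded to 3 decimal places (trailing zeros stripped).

Answer: 172

Derivation:
Executing turtle program step by step:
Start: pos=(0,0), heading=0, pen down
FD 19: (0,0) -> (19,0) [heading=0, draw]
BK 18: (19,0) -> (1,0) [heading=0, draw]
PU: pen up
BK 1: (1,0) -> (0,0) [heading=0, move]
FD 6: (0,0) -> (6,0) [heading=0, move]
FD 18: (6,0) -> (24,0) [heading=0, move]
FD 3: (24,0) -> (27,0) [heading=0, move]
LT 79: heading 0 -> 79
FD 14: (27,0) -> (29.671,13.743) [heading=79, move]
FD 3: (29.671,13.743) -> (30.244,16.688) [heading=79, move]
RT 15: heading 79 -> 64
LT 108: heading 64 -> 172
Final: pos=(30.244,16.688), heading=172, 2 segment(s) drawn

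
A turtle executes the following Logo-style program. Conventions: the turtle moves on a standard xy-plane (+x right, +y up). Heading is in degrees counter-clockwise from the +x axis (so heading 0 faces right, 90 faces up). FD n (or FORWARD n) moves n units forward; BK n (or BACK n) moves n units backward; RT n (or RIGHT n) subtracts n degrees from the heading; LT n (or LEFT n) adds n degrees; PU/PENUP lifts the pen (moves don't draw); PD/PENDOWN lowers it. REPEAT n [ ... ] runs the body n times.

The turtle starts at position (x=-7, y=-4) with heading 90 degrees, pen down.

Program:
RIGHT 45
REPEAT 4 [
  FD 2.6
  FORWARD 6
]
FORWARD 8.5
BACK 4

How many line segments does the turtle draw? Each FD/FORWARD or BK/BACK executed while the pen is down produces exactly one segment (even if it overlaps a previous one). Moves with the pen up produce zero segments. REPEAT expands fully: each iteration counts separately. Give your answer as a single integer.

Executing turtle program step by step:
Start: pos=(-7,-4), heading=90, pen down
RT 45: heading 90 -> 45
REPEAT 4 [
  -- iteration 1/4 --
  FD 2.6: (-7,-4) -> (-5.162,-2.162) [heading=45, draw]
  FD 6: (-5.162,-2.162) -> (-0.919,2.081) [heading=45, draw]
  -- iteration 2/4 --
  FD 2.6: (-0.919,2.081) -> (0.92,3.92) [heading=45, draw]
  FD 6: (0.92,3.92) -> (5.162,8.162) [heading=45, draw]
  -- iteration 3/4 --
  FD 2.6: (5.162,8.162) -> (7.001,10.001) [heading=45, draw]
  FD 6: (7.001,10.001) -> (11.243,14.243) [heading=45, draw]
  -- iteration 4/4 --
  FD 2.6: (11.243,14.243) -> (13.082,16.082) [heading=45, draw]
  FD 6: (13.082,16.082) -> (17.324,20.324) [heading=45, draw]
]
FD 8.5: (17.324,20.324) -> (23.335,26.335) [heading=45, draw]
BK 4: (23.335,26.335) -> (20.506,23.506) [heading=45, draw]
Final: pos=(20.506,23.506), heading=45, 10 segment(s) drawn
Segments drawn: 10

Answer: 10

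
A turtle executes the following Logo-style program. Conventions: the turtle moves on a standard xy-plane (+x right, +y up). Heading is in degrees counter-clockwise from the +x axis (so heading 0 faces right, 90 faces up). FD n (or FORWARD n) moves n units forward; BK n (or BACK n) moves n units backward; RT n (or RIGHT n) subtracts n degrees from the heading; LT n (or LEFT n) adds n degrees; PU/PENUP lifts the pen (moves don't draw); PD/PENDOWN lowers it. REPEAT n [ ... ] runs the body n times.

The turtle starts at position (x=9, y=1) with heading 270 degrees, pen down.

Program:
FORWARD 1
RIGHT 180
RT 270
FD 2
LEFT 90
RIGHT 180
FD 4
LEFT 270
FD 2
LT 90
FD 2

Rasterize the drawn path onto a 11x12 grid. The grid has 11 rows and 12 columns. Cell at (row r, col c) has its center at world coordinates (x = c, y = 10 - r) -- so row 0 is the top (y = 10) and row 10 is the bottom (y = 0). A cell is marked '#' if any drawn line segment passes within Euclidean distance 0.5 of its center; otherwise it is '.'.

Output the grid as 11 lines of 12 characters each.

Segment 0: (9,1) -> (9,0)
Segment 1: (9,0) -> (7,-0)
Segment 2: (7,-0) -> (7,4)
Segment 3: (7,4) -> (9,4)
Segment 4: (9,4) -> (9,6)

Answer: ............
............
............
............
.........#..
.........#..
.......###..
.......#....
.......#....
.......#.#..
.......###..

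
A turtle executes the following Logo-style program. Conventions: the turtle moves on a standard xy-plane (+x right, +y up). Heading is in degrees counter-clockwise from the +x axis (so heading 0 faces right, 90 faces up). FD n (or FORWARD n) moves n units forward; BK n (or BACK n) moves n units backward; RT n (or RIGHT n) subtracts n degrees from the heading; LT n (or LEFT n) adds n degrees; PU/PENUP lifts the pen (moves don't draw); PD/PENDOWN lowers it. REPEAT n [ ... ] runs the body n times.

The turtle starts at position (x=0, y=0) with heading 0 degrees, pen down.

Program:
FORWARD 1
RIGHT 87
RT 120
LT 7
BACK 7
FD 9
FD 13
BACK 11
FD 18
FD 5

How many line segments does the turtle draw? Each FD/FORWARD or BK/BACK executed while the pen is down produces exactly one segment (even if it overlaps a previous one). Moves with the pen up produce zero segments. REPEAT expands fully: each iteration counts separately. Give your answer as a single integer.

Answer: 7

Derivation:
Executing turtle program step by step:
Start: pos=(0,0), heading=0, pen down
FD 1: (0,0) -> (1,0) [heading=0, draw]
RT 87: heading 0 -> 273
RT 120: heading 273 -> 153
LT 7: heading 153 -> 160
BK 7: (1,0) -> (7.578,-2.394) [heading=160, draw]
FD 9: (7.578,-2.394) -> (-0.879,0.684) [heading=160, draw]
FD 13: (-0.879,0.684) -> (-13.095,5.13) [heading=160, draw]
BK 11: (-13.095,5.13) -> (-2.759,1.368) [heading=160, draw]
FD 18: (-2.759,1.368) -> (-19.673,7.524) [heading=160, draw]
FD 5: (-19.673,7.524) -> (-24.372,9.235) [heading=160, draw]
Final: pos=(-24.372,9.235), heading=160, 7 segment(s) drawn
Segments drawn: 7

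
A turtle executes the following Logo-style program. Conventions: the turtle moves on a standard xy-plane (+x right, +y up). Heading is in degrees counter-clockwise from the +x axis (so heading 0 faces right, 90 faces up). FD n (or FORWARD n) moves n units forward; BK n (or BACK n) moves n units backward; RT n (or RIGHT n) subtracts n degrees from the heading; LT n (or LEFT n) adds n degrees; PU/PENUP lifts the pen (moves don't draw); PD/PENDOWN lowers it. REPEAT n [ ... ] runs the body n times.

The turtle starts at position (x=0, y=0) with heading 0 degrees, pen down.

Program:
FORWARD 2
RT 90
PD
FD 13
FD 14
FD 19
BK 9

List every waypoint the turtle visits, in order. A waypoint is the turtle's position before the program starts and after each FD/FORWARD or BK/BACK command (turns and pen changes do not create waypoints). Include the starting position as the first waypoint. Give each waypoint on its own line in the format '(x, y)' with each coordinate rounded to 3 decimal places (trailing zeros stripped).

Answer: (0, 0)
(2, 0)
(2, -13)
(2, -27)
(2, -46)
(2, -37)

Derivation:
Executing turtle program step by step:
Start: pos=(0,0), heading=0, pen down
FD 2: (0,0) -> (2,0) [heading=0, draw]
RT 90: heading 0 -> 270
PD: pen down
FD 13: (2,0) -> (2,-13) [heading=270, draw]
FD 14: (2,-13) -> (2,-27) [heading=270, draw]
FD 19: (2,-27) -> (2,-46) [heading=270, draw]
BK 9: (2,-46) -> (2,-37) [heading=270, draw]
Final: pos=(2,-37), heading=270, 5 segment(s) drawn
Waypoints (6 total):
(0, 0)
(2, 0)
(2, -13)
(2, -27)
(2, -46)
(2, -37)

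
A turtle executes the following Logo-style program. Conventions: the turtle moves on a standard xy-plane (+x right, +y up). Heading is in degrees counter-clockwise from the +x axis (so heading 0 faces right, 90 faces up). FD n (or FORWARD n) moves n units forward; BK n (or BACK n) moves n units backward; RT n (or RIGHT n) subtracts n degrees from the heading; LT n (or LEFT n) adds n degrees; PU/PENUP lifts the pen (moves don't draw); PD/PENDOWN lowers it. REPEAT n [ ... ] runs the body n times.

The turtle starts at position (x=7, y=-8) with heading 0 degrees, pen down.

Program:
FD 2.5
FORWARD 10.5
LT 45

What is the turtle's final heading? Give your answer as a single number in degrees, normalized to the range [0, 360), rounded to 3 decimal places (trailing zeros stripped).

Answer: 45

Derivation:
Executing turtle program step by step:
Start: pos=(7,-8), heading=0, pen down
FD 2.5: (7,-8) -> (9.5,-8) [heading=0, draw]
FD 10.5: (9.5,-8) -> (20,-8) [heading=0, draw]
LT 45: heading 0 -> 45
Final: pos=(20,-8), heading=45, 2 segment(s) drawn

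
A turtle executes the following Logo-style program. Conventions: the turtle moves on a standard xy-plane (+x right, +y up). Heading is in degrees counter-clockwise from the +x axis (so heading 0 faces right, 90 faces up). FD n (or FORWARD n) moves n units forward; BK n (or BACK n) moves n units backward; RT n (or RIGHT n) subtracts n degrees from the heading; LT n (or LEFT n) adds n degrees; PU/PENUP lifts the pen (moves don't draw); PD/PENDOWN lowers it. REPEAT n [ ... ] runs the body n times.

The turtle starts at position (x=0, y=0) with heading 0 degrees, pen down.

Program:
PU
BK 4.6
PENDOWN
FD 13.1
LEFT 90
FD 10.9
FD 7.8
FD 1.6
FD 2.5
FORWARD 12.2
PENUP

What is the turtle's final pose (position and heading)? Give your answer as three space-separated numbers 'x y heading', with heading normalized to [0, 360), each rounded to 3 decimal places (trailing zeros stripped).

Executing turtle program step by step:
Start: pos=(0,0), heading=0, pen down
PU: pen up
BK 4.6: (0,0) -> (-4.6,0) [heading=0, move]
PD: pen down
FD 13.1: (-4.6,0) -> (8.5,0) [heading=0, draw]
LT 90: heading 0 -> 90
FD 10.9: (8.5,0) -> (8.5,10.9) [heading=90, draw]
FD 7.8: (8.5,10.9) -> (8.5,18.7) [heading=90, draw]
FD 1.6: (8.5,18.7) -> (8.5,20.3) [heading=90, draw]
FD 2.5: (8.5,20.3) -> (8.5,22.8) [heading=90, draw]
FD 12.2: (8.5,22.8) -> (8.5,35) [heading=90, draw]
PU: pen up
Final: pos=(8.5,35), heading=90, 6 segment(s) drawn

Answer: 8.5 35 90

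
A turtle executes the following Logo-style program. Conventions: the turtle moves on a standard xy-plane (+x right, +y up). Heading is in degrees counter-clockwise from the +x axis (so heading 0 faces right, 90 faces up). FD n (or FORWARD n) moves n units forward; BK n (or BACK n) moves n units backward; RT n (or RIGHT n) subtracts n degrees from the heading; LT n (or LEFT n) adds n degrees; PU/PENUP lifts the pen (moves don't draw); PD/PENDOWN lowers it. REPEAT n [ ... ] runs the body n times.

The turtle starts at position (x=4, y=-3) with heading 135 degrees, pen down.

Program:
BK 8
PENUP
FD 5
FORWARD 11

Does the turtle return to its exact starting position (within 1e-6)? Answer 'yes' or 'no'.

Answer: no

Derivation:
Executing turtle program step by step:
Start: pos=(4,-3), heading=135, pen down
BK 8: (4,-3) -> (9.657,-8.657) [heading=135, draw]
PU: pen up
FD 5: (9.657,-8.657) -> (6.121,-5.121) [heading=135, move]
FD 11: (6.121,-5.121) -> (-1.657,2.657) [heading=135, move]
Final: pos=(-1.657,2.657), heading=135, 1 segment(s) drawn

Start position: (4, -3)
Final position: (-1.657, 2.657)
Distance = 8; >= 1e-6 -> NOT closed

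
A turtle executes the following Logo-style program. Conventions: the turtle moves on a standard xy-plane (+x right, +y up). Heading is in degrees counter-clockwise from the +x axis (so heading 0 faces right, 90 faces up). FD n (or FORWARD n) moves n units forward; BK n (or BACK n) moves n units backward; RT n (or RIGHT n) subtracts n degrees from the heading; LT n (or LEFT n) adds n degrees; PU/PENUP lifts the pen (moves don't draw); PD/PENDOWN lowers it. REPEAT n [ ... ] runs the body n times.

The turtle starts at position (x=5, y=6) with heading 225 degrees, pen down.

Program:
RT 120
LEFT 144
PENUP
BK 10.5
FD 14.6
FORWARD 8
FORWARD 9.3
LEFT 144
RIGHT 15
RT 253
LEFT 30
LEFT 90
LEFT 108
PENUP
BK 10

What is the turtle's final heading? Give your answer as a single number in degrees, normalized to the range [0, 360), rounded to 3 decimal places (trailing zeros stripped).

Answer: 353

Derivation:
Executing turtle program step by step:
Start: pos=(5,6), heading=225, pen down
RT 120: heading 225 -> 105
LT 144: heading 105 -> 249
PU: pen up
BK 10.5: (5,6) -> (8.763,15.803) [heading=249, move]
FD 14.6: (8.763,15.803) -> (3.531,2.172) [heading=249, move]
FD 8: (3.531,2.172) -> (0.664,-5.296) [heading=249, move]
FD 9.3: (0.664,-5.296) -> (-2.669,-13.979) [heading=249, move]
LT 144: heading 249 -> 33
RT 15: heading 33 -> 18
RT 253: heading 18 -> 125
LT 30: heading 125 -> 155
LT 90: heading 155 -> 245
LT 108: heading 245 -> 353
PU: pen up
BK 10: (-2.669,-13.979) -> (-12.595,-12.76) [heading=353, move]
Final: pos=(-12.595,-12.76), heading=353, 0 segment(s) drawn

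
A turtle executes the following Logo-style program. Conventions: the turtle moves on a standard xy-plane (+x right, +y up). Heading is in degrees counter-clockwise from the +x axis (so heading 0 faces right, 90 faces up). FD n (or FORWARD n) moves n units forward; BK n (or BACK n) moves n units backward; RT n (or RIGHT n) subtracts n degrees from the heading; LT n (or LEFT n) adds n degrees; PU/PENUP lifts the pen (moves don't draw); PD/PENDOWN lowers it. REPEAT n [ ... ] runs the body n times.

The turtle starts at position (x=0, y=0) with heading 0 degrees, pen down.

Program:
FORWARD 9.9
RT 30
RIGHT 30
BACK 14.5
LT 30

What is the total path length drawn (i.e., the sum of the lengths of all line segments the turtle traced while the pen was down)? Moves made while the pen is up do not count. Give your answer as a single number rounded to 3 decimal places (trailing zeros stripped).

Answer: 24.4

Derivation:
Executing turtle program step by step:
Start: pos=(0,0), heading=0, pen down
FD 9.9: (0,0) -> (9.9,0) [heading=0, draw]
RT 30: heading 0 -> 330
RT 30: heading 330 -> 300
BK 14.5: (9.9,0) -> (2.65,12.557) [heading=300, draw]
LT 30: heading 300 -> 330
Final: pos=(2.65,12.557), heading=330, 2 segment(s) drawn

Segment lengths:
  seg 1: (0,0) -> (9.9,0), length = 9.9
  seg 2: (9.9,0) -> (2.65,12.557), length = 14.5
Total = 24.4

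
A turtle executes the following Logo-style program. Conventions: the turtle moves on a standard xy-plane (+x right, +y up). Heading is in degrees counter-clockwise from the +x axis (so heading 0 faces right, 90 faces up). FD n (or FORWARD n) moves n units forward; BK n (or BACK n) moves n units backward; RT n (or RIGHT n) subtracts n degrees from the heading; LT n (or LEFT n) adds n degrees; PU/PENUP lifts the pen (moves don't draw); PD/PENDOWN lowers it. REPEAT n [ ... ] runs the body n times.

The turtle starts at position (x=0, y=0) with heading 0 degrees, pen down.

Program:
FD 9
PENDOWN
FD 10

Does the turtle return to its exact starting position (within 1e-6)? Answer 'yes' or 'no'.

Answer: no

Derivation:
Executing turtle program step by step:
Start: pos=(0,0), heading=0, pen down
FD 9: (0,0) -> (9,0) [heading=0, draw]
PD: pen down
FD 10: (9,0) -> (19,0) [heading=0, draw]
Final: pos=(19,0), heading=0, 2 segment(s) drawn

Start position: (0, 0)
Final position: (19, 0)
Distance = 19; >= 1e-6 -> NOT closed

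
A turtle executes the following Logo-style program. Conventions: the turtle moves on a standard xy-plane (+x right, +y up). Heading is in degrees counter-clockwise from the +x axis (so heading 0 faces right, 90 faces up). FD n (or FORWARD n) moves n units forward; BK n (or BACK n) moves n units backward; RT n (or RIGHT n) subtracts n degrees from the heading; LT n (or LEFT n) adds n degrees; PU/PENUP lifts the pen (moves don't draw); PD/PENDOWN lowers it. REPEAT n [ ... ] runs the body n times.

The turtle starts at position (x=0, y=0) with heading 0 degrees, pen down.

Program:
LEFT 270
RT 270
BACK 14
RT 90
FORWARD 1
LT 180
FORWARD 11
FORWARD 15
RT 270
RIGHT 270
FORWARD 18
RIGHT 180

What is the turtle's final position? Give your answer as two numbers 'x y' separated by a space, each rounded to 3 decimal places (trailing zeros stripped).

Answer: -14 7

Derivation:
Executing turtle program step by step:
Start: pos=(0,0), heading=0, pen down
LT 270: heading 0 -> 270
RT 270: heading 270 -> 0
BK 14: (0,0) -> (-14,0) [heading=0, draw]
RT 90: heading 0 -> 270
FD 1: (-14,0) -> (-14,-1) [heading=270, draw]
LT 180: heading 270 -> 90
FD 11: (-14,-1) -> (-14,10) [heading=90, draw]
FD 15: (-14,10) -> (-14,25) [heading=90, draw]
RT 270: heading 90 -> 180
RT 270: heading 180 -> 270
FD 18: (-14,25) -> (-14,7) [heading=270, draw]
RT 180: heading 270 -> 90
Final: pos=(-14,7), heading=90, 5 segment(s) drawn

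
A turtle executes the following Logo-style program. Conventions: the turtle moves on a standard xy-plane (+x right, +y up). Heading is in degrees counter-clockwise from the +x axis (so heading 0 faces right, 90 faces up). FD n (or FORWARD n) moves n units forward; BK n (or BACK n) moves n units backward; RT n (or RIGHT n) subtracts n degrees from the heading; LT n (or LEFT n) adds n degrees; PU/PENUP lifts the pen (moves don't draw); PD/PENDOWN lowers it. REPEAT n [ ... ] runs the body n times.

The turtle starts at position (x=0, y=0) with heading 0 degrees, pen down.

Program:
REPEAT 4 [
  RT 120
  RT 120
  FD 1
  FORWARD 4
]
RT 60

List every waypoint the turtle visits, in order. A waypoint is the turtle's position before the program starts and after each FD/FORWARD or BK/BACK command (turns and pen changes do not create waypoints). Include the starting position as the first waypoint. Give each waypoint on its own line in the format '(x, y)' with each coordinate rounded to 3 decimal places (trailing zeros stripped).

Answer: (0, 0)
(-0.5, 0.866)
(-2.5, 4.33)
(-3, 3.464)
(-5, 0)
(-4, 0)
(0, 0)
(-0.5, 0.866)
(-2.5, 4.33)

Derivation:
Executing turtle program step by step:
Start: pos=(0,0), heading=0, pen down
REPEAT 4 [
  -- iteration 1/4 --
  RT 120: heading 0 -> 240
  RT 120: heading 240 -> 120
  FD 1: (0,0) -> (-0.5,0.866) [heading=120, draw]
  FD 4: (-0.5,0.866) -> (-2.5,4.33) [heading=120, draw]
  -- iteration 2/4 --
  RT 120: heading 120 -> 0
  RT 120: heading 0 -> 240
  FD 1: (-2.5,4.33) -> (-3,3.464) [heading=240, draw]
  FD 4: (-3,3.464) -> (-5,0) [heading=240, draw]
  -- iteration 3/4 --
  RT 120: heading 240 -> 120
  RT 120: heading 120 -> 0
  FD 1: (-5,0) -> (-4,0) [heading=0, draw]
  FD 4: (-4,0) -> (0,0) [heading=0, draw]
  -- iteration 4/4 --
  RT 120: heading 0 -> 240
  RT 120: heading 240 -> 120
  FD 1: (0,0) -> (-0.5,0.866) [heading=120, draw]
  FD 4: (-0.5,0.866) -> (-2.5,4.33) [heading=120, draw]
]
RT 60: heading 120 -> 60
Final: pos=(-2.5,4.33), heading=60, 8 segment(s) drawn
Waypoints (9 total):
(0, 0)
(-0.5, 0.866)
(-2.5, 4.33)
(-3, 3.464)
(-5, 0)
(-4, 0)
(0, 0)
(-0.5, 0.866)
(-2.5, 4.33)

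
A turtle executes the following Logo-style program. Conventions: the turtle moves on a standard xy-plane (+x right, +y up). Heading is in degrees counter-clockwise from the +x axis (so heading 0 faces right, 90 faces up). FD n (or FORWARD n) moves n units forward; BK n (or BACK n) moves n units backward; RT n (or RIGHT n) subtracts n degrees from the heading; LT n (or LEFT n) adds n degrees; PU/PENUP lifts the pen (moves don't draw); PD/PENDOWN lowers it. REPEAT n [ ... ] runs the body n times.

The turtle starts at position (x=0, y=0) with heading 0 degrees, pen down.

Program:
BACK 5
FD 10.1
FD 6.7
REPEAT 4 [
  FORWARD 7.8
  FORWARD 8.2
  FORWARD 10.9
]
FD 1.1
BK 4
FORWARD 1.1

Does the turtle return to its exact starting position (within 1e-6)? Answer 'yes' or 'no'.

Answer: no

Derivation:
Executing turtle program step by step:
Start: pos=(0,0), heading=0, pen down
BK 5: (0,0) -> (-5,0) [heading=0, draw]
FD 10.1: (-5,0) -> (5.1,0) [heading=0, draw]
FD 6.7: (5.1,0) -> (11.8,0) [heading=0, draw]
REPEAT 4 [
  -- iteration 1/4 --
  FD 7.8: (11.8,0) -> (19.6,0) [heading=0, draw]
  FD 8.2: (19.6,0) -> (27.8,0) [heading=0, draw]
  FD 10.9: (27.8,0) -> (38.7,0) [heading=0, draw]
  -- iteration 2/4 --
  FD 7.8: (38.7,0) -> (46.5,0) [heading=0, draw]
  FD 8.2: (46.5,0) -> (54.7,0) [heading=0, draw]
  FD 10.9: (54.7,0) -> (65.6,0) [heading=0, draw]
  -- iteration 3/4 --
  FD 7.8: (65.6,0) -> (73.4,0) [heading=0, draw]
  FD 8.2: (73.4,0) -> (81.6,0) [heading=0, draw]
  FD 10.9: (81.6,0) -> (92.5,0) [heading=0, draw]
  -- iteration 4/4 --
  FD 7.8: (92.5,0) -> (100.3,0) [heading=0, draw]
  FD 8.2: (100.3,0) -> (108.5,0) [heading=0, draw]
  FD 10.9: (108.5,0) -> (119.4,0) [heading=0, draw]
]
FD 1.1: (119.4,0) -> (120.5,0) [heading=0, draw]
BK 4: (120.5,0) -> (116.5,0) [heading=0, draw]
FD 1.1: (116.5,0) -> (117.6,0) [heading=0, draw]
Final: pos=(117.6,0), heading=0, 18 segment(s) drawn

Start position: (0, 0)
Final position: (117.6, 0)
Distance = 117.6; >= 1e-6 -> NOT closed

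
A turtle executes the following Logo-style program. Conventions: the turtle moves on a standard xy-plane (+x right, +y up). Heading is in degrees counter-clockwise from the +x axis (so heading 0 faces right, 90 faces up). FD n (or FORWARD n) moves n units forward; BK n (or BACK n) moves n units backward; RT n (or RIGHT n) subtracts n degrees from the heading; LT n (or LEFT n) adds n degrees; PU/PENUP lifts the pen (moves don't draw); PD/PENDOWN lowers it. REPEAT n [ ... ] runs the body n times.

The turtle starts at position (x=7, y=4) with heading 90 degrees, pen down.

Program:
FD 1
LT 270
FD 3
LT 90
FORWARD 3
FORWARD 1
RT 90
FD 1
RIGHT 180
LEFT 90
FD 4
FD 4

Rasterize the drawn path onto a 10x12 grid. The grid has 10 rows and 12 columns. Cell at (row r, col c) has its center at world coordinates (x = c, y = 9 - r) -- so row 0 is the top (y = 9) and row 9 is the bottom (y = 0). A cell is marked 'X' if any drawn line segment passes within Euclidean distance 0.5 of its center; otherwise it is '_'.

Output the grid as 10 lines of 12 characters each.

Answer: __________XX
__________XX
__________XX
__________XX
_______XXXXX
_______X___X
___________X
___________X
___________X
____________

Derivation:
Segment 0: (7,4) -> (7,5)
Segment 1: (7,5) -> (10,5)
Segment 2: (10,5) -> (10,8)
Segment 3: (10,8) -> (10,9)
Segment 4: (10,9) -> (11,9)
Segment 5: (11,9) -> (11,5)
Segment 6: (11,5) -> (11,1)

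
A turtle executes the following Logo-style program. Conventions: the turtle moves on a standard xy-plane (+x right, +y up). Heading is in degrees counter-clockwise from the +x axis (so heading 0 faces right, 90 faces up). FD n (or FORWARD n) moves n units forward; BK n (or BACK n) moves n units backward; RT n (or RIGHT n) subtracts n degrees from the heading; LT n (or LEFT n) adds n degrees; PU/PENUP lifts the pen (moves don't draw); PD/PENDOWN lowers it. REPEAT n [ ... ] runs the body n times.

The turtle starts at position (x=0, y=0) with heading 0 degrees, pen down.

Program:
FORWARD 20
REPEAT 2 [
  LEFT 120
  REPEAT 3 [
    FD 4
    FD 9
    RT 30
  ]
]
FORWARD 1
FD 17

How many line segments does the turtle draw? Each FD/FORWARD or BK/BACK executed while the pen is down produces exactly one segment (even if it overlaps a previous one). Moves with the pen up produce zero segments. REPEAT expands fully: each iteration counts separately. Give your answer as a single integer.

Executing turtle program step by step:
Start: pos=(0,0), heading=0, pen down
FD 20: (0,0) -> (20,0) [heading=0, draw]
REPEAT 2 [
  -- iteration 1/2 --
  LT 120: heading 0 -> 120
  REPEAT 3 [
    -- iteration 1/3 --
    FD 4: (20,0) -> (18,3.464) [heading=120, draw]
    FD 9: (18,3.464) -> (13.5,11.258) [heading=120, draw]
    RT 30: heading 120 -> 90
    -- iteration 2/3 --
    FD 4: (13.5,11.258) -> (13.5,15.258) [heading=90, draw]
    FD 9: (13.5,15.258) -> (13.5,24.258) [heading=90, draw]
    RT 30: heading 90 -> 60
    -- iteration 3/3 --
    FD 4: (13.5,24.258) -> (15.5,27.722) [heading=60, draw]
    FD 9: (15.5,27.722) -> (20,35.517) [heading=60, draw]
    RT 30: heading 60 -> 30
  ]
  -- iteration 2/2 --
  LT 120: heading 30 -> 150
  REPEAT 3 [
    -- iteration 1/3 --
    FD 4: (20,35.517) -> (16.536,37.517) [heading=150, draw]
    FD 9: (16.536,37.517) -> (8.742,42.017) [heading=150, draw]
    RT 30: heading 150 -> 120
    -- iteration 2/3 --
    FD 4: (8.742,42.017) -> (6.742,45.481) [heading=120, draw]
    FD 9: (6.742,45.481) -> (2.242,53.275) [heading=120, draw]
    RT 30: heading 120 -> 90
    -- iteration 3/3 --
    FD 4: (2.242,53.275) -> (2.242,57.275) [heading=90, draw]
    FD 9: (2.242,57.275) -> (2.242,66.275) [heading=90, draw]
    RT 30: heading 90 -> 60
  ]
]
FD 1: (2.242,66.275) -> (2.742,67.141) [heading=60, draw]
FD 17: (2.742,67.141) -> (11.242,81.863) [heading=60, draw]
Final: pos=(11.242,81.863), heading=60, 15 segment(s) drawn
Segments drawn: 15

Answer: 15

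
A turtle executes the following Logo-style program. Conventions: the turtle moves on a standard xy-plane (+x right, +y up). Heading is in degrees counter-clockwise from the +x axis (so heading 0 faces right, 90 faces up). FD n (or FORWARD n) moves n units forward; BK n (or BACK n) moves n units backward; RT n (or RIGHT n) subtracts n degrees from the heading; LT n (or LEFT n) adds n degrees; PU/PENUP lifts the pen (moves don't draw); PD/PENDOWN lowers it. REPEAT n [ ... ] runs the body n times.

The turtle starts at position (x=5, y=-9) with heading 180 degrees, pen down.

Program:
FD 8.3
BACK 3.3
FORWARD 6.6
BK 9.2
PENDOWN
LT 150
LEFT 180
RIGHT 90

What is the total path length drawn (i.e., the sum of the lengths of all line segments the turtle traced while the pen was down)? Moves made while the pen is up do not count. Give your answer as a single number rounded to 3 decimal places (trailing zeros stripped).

Executing turtle program step by step:
Start: pos=(5,-9), heading=180, pen down
FD 8.3: (5,-9) -> (-3.3,-9) [heading=180, draw]
BK 3.3: (-3.3,-9) -> (0,-9) [heading=180, draw]
FD 6.6: (0,-9) -> (-6.6,-9) [heading=180, draw]
BK 9.2: (-6.6,-9) -> (2.6,-9) [heading=180, draw]
PD: pen down
LT 150: heading 180 -> 330
LT 180: heading 330 -> 150
RT 90: heading 150 -> 60
Final: pos=(2.6,-9), heading=60, 4 segment(s) drawn

Segment lengths:
  seg 1: (5,-9) -> (-3.3,-9), length = 8.3
  seg 2: (-3.3,-9) -> (0,-9), length = 3.3
  seg 3: (0,-9) -> (-6.6,-9), length = 6.6
  seg 4: (-6.6,-9) -> (2.6,-9), length = 9.2
Total = 27.4

Answer: 27.4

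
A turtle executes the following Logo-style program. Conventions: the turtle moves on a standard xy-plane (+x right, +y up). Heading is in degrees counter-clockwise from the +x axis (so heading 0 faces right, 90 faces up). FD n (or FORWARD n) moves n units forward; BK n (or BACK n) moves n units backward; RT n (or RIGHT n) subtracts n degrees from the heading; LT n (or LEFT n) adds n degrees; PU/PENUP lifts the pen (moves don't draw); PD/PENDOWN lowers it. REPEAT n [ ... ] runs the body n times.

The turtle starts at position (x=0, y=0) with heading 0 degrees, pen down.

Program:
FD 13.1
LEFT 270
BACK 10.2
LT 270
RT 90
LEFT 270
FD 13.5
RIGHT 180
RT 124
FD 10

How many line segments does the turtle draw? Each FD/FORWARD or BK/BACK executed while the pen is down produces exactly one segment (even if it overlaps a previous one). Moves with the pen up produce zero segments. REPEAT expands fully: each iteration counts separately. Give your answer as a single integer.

Executing turtle program step by step:
Start: pos=(0,0), heading=0, pen down
FD 13.1: (0,0) -> (13.1,0) [heading=0, draw]
LT 270: heading 0 -> 270
BK 10.2: (13.1,0) -> (13.1,10.2) [heading=270, draw]
LT 270: heading 270 -> 180
RT 90: heading 180 -> 90
LT 270: heading 90 -> 0
FD 13.5: (13.1,10.2) -> (26.6,10.2) [heading=0, draw]
RT 180: heading 0 -> 180
RT 124: heading 180 -> 56
FD 10: (26.6,10.2) -> (32.192,18.49) [heading=56, draw]
Final: pos=(32.192,18.49), heading=56, 4 segment(s) drawn
Segments drawn: 4

Answer: 4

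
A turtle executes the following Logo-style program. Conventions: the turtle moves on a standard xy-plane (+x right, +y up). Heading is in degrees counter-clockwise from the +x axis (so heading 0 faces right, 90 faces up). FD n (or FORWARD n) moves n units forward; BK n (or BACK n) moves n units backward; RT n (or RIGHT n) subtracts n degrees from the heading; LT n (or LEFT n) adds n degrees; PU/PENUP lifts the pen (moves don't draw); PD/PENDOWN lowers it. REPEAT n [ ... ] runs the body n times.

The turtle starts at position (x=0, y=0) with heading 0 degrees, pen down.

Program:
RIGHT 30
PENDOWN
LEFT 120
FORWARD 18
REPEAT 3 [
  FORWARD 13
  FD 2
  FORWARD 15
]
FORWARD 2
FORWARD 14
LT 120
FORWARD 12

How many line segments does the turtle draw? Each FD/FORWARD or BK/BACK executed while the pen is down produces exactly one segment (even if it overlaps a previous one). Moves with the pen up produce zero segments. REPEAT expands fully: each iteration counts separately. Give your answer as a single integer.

Answer: 13

Derivation:
Executing turtle program step by step:
Start: pos=(0,0), heading=0, pen down
RT 30: heading 0 -> 330
PD: pen down
LT 120: heading 330 -> 90
FD 18: (0,0) -> (0,18) [heading=90, draw]
REPEAT 3 [
  -- iteration 1/3 --
  FD 13: (0,18) -> (0,31) [heading=90, draw]
  FD 2: (0,31) -> (0,33) [heading=90, draw]
  FD 15: (0,33) -> (0,48) [heading=90, draw]
  -- iteration 2/3 --
  FD 13: (0,48) -> (0,61) [heading=90, draw]
  FD 2: (0,61) -> (0,63) [heading=90, draw]
  FD 15: (0,63) -> (0,78) [heading=90, draw]
  -- iteration 3/3 --
  FD 13: (0,78) -> (0,91) [heading=90, draw]
  FD 2: (0,91) -> (0,93) [heading=90, draw]
  FD 15: (0,93) -> (0,108) [heading=90, draw]
]
FD 2: (0,108) -> (0,110) [heading=90, draw]
FD 14: (0,110) -> (0,124) [heading=90, draw]
LT 120: heading 90 -> 210
FD 12: (0,124) -> (-10.392,118) [heading=210, draw]
Final: pos=(-10.392,118), heading=210, 13 segment(s) drawn
Segments drawn: 13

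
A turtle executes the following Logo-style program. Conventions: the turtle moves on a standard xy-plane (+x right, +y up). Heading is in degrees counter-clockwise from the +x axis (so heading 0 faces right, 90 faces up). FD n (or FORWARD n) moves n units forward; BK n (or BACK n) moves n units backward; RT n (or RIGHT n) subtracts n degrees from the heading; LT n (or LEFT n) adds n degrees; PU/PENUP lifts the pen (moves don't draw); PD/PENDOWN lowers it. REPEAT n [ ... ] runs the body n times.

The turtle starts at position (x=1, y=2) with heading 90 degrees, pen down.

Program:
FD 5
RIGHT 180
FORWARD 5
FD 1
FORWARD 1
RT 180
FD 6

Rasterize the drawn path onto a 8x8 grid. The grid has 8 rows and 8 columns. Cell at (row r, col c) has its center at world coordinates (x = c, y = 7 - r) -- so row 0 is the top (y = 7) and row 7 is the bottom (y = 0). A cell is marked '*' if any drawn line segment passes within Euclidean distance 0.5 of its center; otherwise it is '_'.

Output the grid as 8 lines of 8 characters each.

Answer: _*______
_*______
_*______
_*______
_*______
_*______
_*______
_*______

Derivation:
Segment 0: (1,2) -> (1,7)
Segment 1: (1,7) -> (1,2)
Segment 2: (1,2) -> (1,1)
Segment 3: (1,1) -> (1,0)
Segment 4: (1,0) -> (1,6)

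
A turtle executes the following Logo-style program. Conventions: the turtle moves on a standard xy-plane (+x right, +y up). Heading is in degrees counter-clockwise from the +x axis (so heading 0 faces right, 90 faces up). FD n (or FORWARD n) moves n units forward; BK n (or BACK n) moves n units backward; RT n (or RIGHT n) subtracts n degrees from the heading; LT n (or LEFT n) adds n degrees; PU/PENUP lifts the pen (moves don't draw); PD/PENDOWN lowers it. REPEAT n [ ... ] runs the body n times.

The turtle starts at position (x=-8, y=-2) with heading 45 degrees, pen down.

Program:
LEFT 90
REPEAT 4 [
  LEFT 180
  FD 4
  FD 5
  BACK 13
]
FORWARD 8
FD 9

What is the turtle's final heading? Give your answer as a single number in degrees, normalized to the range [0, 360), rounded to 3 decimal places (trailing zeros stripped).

Answer: 135

Derivation:
Executing turtle program step by step:
Start: pos=(-8,-2), heading=45, pen down
LT 90: heading 45 -> 135
REPEAT 4 [
  -- iteration 1/4 --
  LT 180: heading 135 -> 315
  FD 4: (-8,-2) -> (-5.172,-4.828) [heading=315, draw]
  FD 5: (-5.172,-4.828) -> (-1.636,-8.364) [heading=315, draw]
  BK 13: (-1.636,-8.364) -> (-10.828,0.828) [heading=315, draw]
  -- iteration 2/4 --
  LT 180: heading 315 -> 135
  FD 4: (-10.828,0.828) -> (-13.657,3.657) [heading=135, draw]
  FD 5: (-13.657,3.657) -> (-17.192,7.192) [heading=135, draw]
  BK 13: (-17.192,7.192) -> (-8,-2) [heading=135, draw]
  -- iteration 3/4 --
  LT 180: heading 135 -> 315
  FD 4: (-8,-2) -> (-5.172,-4.828) [heading=315, draw]
  FD 5: (-5.172,-4.828) -> (-1.636,-8.364) [heading=315, draw]
  BK 13: (-1.636,-8.364) -> (-10.828,0.828) [heading=315, draw]
  -- iteration 4/4 --
  LT 180: heading 315 -> 135
  FD 4: (-10.828,0.828) -> (-13.657,3.657) [heading=135, draw]
  FD 5: (-13.657,3.657) -> (-17.192,7.192) [heading=135, draw]
  BK 13: (-17.192,7.192) -> (-8,-2) [heading=135, draw]
]
FD 8: (-8,-2) -> (-13.657,3.657) [heading=135, draw]
FD 9: (-13.657,3.657) -> (-20.021,10.021) [heading=135, draw]
Final: pos=(-20.021,10.021), heading=135, 14 segment(s) drawn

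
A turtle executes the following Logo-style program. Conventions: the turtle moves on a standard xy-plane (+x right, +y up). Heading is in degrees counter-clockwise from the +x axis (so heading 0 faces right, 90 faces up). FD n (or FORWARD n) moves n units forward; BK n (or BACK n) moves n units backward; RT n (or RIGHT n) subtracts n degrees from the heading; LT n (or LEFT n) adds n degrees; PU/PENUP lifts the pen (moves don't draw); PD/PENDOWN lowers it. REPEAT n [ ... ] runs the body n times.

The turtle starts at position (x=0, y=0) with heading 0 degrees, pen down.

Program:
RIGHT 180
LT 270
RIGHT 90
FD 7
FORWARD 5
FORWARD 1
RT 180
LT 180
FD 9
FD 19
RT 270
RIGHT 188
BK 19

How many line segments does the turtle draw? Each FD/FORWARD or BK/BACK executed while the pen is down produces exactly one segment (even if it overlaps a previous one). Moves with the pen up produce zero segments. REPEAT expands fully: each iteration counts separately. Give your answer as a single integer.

Executing turtle program step by step:
Start: pos=(0,0), heading=0, pen down
RT 180: heading 0 -> 180
LT 270: heading 180 -> 90
RT 90: heading 90 -> 0
FD 7: (0,0) -> (7,0) [heading=0, draw]
FD 5: (7,0) -> (12,0) [heading=0, draw]
FD 1: (12,0) -> (13,0) [heading=0, draw]
RT 180: heading 0 -> 180
LT 180: heading 180 -> 0
FD 9: (13,0) -> (22,0) [heading=0, draw]
FD 19: (22,0) -> (41,0) [heading=0, draw]
RT 270: heading 0 -> 90
RT 188: heading 90 -> 262
BK 19: (41,0) -> (43.644,18.815) [heading=262, draw]
Final: pos=(43.644,18.815), heading=262, 6 segment(s) drawn
Segments drawn: 6

Answer: 6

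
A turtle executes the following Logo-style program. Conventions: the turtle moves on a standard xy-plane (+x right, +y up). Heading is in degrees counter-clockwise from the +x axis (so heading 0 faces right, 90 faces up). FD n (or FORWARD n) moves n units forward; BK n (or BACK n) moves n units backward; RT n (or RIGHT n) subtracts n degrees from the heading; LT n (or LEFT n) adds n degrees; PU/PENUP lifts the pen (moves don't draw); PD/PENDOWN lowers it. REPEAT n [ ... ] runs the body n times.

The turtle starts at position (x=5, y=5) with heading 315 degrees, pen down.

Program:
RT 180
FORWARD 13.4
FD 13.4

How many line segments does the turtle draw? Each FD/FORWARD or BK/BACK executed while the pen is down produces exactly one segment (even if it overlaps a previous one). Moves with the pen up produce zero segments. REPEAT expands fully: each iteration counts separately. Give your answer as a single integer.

Answer: 2

Derivation:
Executing turtle program step by step:
Start: pos=(5,5), heading=315, pen down
RT 180: heading 315 -> 135
FD 13.4: (5,5) -> (-4.475,14.475) [heading=135, draw]
FD 13.4: (-4.475,14.475) -> (-13.95,23.95) [heading=135, draw]
Final: pos=(-13.95,23.95), heading=135, 2 segment(s) drawn
Segments drawn: 2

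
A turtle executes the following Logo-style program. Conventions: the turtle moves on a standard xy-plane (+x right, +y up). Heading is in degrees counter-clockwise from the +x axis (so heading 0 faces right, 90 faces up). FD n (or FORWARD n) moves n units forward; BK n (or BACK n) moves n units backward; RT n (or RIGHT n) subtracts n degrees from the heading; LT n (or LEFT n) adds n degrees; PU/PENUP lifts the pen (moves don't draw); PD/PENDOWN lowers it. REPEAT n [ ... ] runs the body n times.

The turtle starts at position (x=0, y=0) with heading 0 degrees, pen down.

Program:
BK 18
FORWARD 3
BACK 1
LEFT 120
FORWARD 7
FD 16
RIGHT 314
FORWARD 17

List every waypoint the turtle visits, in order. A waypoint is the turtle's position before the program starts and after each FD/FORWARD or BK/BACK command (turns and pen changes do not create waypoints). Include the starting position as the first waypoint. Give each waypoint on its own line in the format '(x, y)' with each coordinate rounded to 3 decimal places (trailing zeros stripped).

Executing turtle program step by step:
Start: pos=(0,0), heading=0, pen down
BK 18: (0,0) -> (-18,0) [heading=0, draw]
FD 3: (-18,0) -> (-15,0) [heading=0, draw]
BK 1: (-15,0) -> (-16,0) [heading=0, draw]
LT 120: heading 0 -> 120
FD 7: (-16,0) -> (-19.5,6.062) [heading=120, draw]
FD 16: (-19.5,6.062) -> (-27.5,19.919) [heading=120, draw]
RT 314: heading 120 -> 166
FD 17: (-27.5,19.919) -> (-43.995,24.031) [heading=166, draw]
Final: pos=(-43.995,24.031), heading=166, 6 segment(s) drawn
Waypoints (7 total):
(0, 0)
(-18, 0)
(-15, 0)
(-16, 0)
(-19.5, 6.062)
(-27.5, 19.919)
(-43.995, 24.031)

Answer: (0, 0)
(-18, 0)
(-15, 0)
(-16, 0)
(-19.5, 6.062)
(-27.5, 19.919)
(-43.995, 24.031)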